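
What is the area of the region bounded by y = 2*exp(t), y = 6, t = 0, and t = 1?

On [0, 1], (2*exp(t)) - (6) = 2*exp(t) - 6 is ≤ 0 throughout, so the area is a single integral of |2*exp(t) - 6|.
∫[0,1] (2*exp(t) - 6) dt = -8 + 2*exp(1); the area of that piece is 8 - 2*exp(1).

8 - 2*exp(1)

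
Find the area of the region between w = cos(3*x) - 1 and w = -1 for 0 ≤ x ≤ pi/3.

2/3

The difference (cos(3*x) - 1) - (-1) = cos(3*x) changes sign at x = pi/6 inside [0, pi/3], so split the integral there.
∫[0,pi/6] (cos(3*x)) dx = 1/3.
∫[pi/6,pi/3] (cos(3*x)) dx = -1/3; the area of that piece is 1/3.
Total area = 1/3 + 1/3 = 2/3.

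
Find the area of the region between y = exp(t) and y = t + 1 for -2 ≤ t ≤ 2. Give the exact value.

-4 - exp(-2) + exp(2)

On [-2, 2], (exp(t)) - (t + 1) = -t + exp(t) - 1 is ≥ 0 throughout, so the area is a single integral of |-t + exp(t) - 1|.
∫[-2,2] (-t + exp(t) - 1) dt = -4 - exp(-2) + exp(2).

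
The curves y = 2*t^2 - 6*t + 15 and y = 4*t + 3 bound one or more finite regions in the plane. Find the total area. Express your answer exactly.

Set the curves equal: 2*t^2 - 6*t + 15 = 4*t + 3, so 2*t^2 - 10*t + 12 = 0, which factors as 2*(t - 3)*(t - 2) = 0. The curves meet at t = 2, 3.
On [2, 3], y = 4*t + 3 is on top; that piece has area ∫[2,3] (-(2*t^2 - 10*t + 12)) dt = 1/3.

1/3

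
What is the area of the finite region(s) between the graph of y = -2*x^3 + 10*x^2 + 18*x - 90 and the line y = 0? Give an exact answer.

1136/3

The curve meets the x-axis where -2*x^3 + 10*x^2 + 18*x - 90 = 0, i.e. -2*(x - 5)*(x - 3)*(x + 3) = 0, at x = -3, 3, 5.
On [-3, 3] the curve lies below the axis; ∫[-3,3] (-2*x^3 + 10*x^2 + 18*x - 90) dx = -360, giving area 360.
On [3, 5] the curve lies above the axis; ∫[3,5] (-2*x^3 + 10*x^2 + 18*x - 90) dx = 56/3, giving area 56/3.
Total area = 360 + 56/3 = 1136/3.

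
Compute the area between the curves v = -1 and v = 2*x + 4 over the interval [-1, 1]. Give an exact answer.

10

On [-1, 1], (-1) - (2*x + 4) = -2*x - 5 is ≤ 0 throughout, so the area is a single integral of |-2*x - 5|.
∫[-1,1] (-2*x - 5) dx = -10; the area of that piece is 10.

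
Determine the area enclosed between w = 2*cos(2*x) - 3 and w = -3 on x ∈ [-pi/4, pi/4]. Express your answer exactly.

2

On [-pi/4, pi/4], (2*cos(2*x) - 3) - (-3) = 2*cos(2*x) is ≥ 0 throughout, so the area is a single integral of |2*cos(2*x)|.
∫[-pi/4,pi/4] (2*cos(2*x)) dx = 2.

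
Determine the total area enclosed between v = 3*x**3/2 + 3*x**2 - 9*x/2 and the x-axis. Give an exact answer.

71/4

The curve meets the x-axis where 3*x**3/2 + 3*x**2 - 9*x/2 = 0, i.e. 3*x*(x - 1)*(x + 3)/2 = 0, at x = -3, 0, 1.
On [-3, 0] the curve lies above the axis; ∫[-3,0] (3*x**3/2 + 3*x**2 - 9*x/2) dx = 135/8, giving area 135/8.
On [0, 1] the curve lies below the axis; ∫[0,1] (3*x**3/2 + 3*x**2 - 9*x/2) dx = -7/8, giving area 7/8.
Total area = 135/8 + 7/8 = 71/4.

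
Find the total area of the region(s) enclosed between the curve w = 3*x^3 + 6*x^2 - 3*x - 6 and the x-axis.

The curve meets the x-axis where 3*x^3 + 6*x^2 - 3*x - 6 = 0, i.e. 3*(x - 1)*(x + 1)*(x + 2) = 0, at x = -2, -1, 1.
On [-2, -1] the curve lies above the axis; ∫[-2,-1] (3*x^3 + 6*x^2 - 3*x - 6) dx = 5/4, giving area 5/4.
On [-1, 1] the curve lies below the axis; ∫[-1,1] (3*x^3 + 6*x^2 - 3*x - 6) dx = -8, giving area 8.
Total area = 5/4 + 8 = 37/4.

37/4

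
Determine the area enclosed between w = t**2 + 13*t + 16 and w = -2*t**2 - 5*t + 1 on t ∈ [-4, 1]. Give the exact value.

59

The difference (t**2 + 13*t + 16) - (-2*t**2 - 5*t + 1) = 3*t**2 + 18*t + 15 changes sign at t = -1 inside [-4, 1], so split the integral there.
∫[-4,-1] (3*t**2 + 18*t + 15) dt = -27; the area of that piece is 27.
∫[-1,1] (3*t**2 + 18*t + 15) dt = 32.
Total area = 27 + 32 = 59.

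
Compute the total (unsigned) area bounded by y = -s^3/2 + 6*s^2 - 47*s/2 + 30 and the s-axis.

1/4

The curve meets the s-axis where -s^3/2 + 6*s^2 - 47*s/2 + 30 = 0, i.e. -(s - 5)*(s - 4)*(s - 3)/2 = 0, at s = 3, 4, 5.
On [3, 4] the curve lies below the axis; ∫[3,4] (-s^3/2 + 6*s^2 - 47*s/2 + 30) ds = -1/8, giving area 1/8.
On [4, 5] the curve lies above the axis; ∫[4,5] (-s^3/2 + 6*s^2 - 47*s/2 + 30) ds = 1/8, giving area 1/8.
Total area = 1/8 + 1/8 = 1/4.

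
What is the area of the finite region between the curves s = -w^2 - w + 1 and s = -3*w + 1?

Both boundary curves give s as a function of w, so integrate with respect to w. Setting them equal: -w^2 + 2*w = 0, i.e. -w*(w - 2) = 0, so they meet at w = 0, 2.
For w in [0, 2], s = -w^2 - w + 1 is on the right; area = ∫[0,2] (-w^2 + 2*w) dw = 4/3.

4/3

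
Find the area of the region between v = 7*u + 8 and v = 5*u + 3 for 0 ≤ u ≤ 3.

24

On [0, 3], (7*u + 8) - (5*u + 3) = 2*u + 5 is ≥ 0 throughout, so the area is a single integral of |2*u + 5|.
∫[0,3] (2*u + 5) du = 24.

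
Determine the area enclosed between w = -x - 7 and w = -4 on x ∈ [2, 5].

39/2

On [2, 5], (-x - 7) - (-4) = -x - 3 is ≤ 0 throughout, so the area is a single integral of |-x - 3|.
∫[2,5] (-x - 3) dx = -39/2; the area of that piece is 39/2.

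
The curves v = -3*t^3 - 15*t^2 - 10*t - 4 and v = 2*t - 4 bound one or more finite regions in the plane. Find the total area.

Set the curves equal: -3*t^3 - 15*t^2 - 10*t - 4 = 2*t - 4, so -3*t^3 - 15*t^2 - 12*t = 0, which factors as -3*t*(t + 1)*(t + 4) = 0. The curves meet at t = -4, -1, 0.
On [-4, -1], v = 2*t - 4 is on top; that piece has area ∫[-4,-1] (-(-3*t^3 - 15*t^2 - 12*t)) dt = 135/4.
On [-1, 0], v = -3*t^3 - 15*t^2 - 10*t - 4 is on top; that piece has area ∫[-1,0] (-3*t^3 - 15*t^2 - 12*t) dt = 7/4.
Total enclosed area = 135/4 + 7/4 = 71/2.

71/2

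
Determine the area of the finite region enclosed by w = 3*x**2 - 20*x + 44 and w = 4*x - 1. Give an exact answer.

Set the curves equal: 3*x**2 - 20*x + 44 = 4*x - 1, so 3*x**2 - 24*x + 45 = 0, which factors as 3*(x - 5)*(x - 3) = 0. The curves meet at x = 3, 5.
On [3, 5], w = 4*x - 1 is on top; that piece has area ∫[3,5] (-(3*x**2 - 24*x + 45)) dx = 4.

4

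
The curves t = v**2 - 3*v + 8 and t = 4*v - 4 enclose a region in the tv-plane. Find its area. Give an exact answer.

1/6

Both boundary curves give t as a function of v, so integrate with respect to v. Setting them equal: v**2 - 7*v + 12 = 0, i.e. (v - 4)*(v - 3) = 0, so they meet at v = 3, 4.
For v in [3, 4], t = v**2 - 3*v + 8 is on the left; area = ∫[3,4] (-(v**2 - 7*v + 12)) dv = 1/6.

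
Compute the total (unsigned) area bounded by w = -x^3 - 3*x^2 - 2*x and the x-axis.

1/2

The curve meets the x-axis where -x^3 - 3*x^2 - 2*x = 0, i.e. -x*(x + 1)*(x + 2) = 0, at x = -2, -1, 0.
On [-2, -1] the curve lies below the axis; ∫[-2,-1] (-x^3 - 3*x^2 - 2*x) dx = -1/4, giving area 1/4.
On [-1, 0] the curve lies above the axis; ∫[-1,0] (-x^3 - 3*x^2 - 2*x) dx = 1/4, giving area 1/4.
Total area = 1/4 + 1/4 = 1/2.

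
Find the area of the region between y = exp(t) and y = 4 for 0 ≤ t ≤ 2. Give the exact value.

-15 + exp(2) + 16*log(2)

The difference (exp(t)) - (4) = exp(t) - 4 changes sign at t = log(4) inside [0, 2], so split the integral there.
∫[0,log(4)] (exp(t) - 4) dt = 3 - log(256); the area of that piece is -3 + log(256).
∫[log(4),2] (exp(t) - 4) dt = -12 + 8*log(2) + exp(2).
Total area = (-3 + log(256)) + (-12 + 8*log(2) + exp(2)) = -15 + exp(2) + 16*log(2).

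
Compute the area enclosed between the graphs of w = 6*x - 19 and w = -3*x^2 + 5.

108

Set the curves equal: 6*x - 19 = -3*x^2 + 5, so 3*x^2 + 6*x - 24 = 0, which factors as 3*(x - 2)*(x + 4) = 0. The curves meet at x = -4, 2.
On [-4, 2], w = -3*x^2 + 5 is on top; that piece has area ∫[-4,2] (-(3*x^2 + 6*x - 24)) dx = 108.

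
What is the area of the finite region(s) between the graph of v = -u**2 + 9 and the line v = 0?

The curve meets the u-axis where -u**2 + 9 = 0, i.e. -(u - 3)*(u + 3) = 0, at u = -3, 3.
On [-3, 3] the curve lies above the axis; ∫[-3,3] (-u**2 + 9) du = 36, giving area 36.

36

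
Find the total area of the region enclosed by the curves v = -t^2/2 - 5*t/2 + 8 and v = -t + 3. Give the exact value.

343/12

Set the curves equal: -t^2/2 - 5*t/2 + 8 = -t + 3, so -t^2/2 - 3*t/2 + 5 = 0, which factors as -(t - 2)*(t + 5)/2 = 0. The curves meet at t = -5, 2.
On [-5, 2], v = -t^2/2 - 5*t/2 + 8 is on top; that piece has area ∫[-5,2] (-t^2/2 - 3*t/2 + 5) dt = 343/12.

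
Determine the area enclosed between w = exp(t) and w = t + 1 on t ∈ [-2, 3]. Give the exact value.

On [-2, 3], (exp(t)) - (t + 1) = -t + exp(t) - 1 is ≥ 0 throughout, so the area is a single integral of |-t + exp(t) - 1|.
∫[-2,3] (-t + exp(t) - 1) dt = -15/2 - exp(-2) + exp(3).

-15/2 - exp(-2) + exp(3)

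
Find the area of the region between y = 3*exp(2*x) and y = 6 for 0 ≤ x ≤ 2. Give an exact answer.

The difference (3*exp(2*x)) - (6) = 3*exp(2*x) - 6 changes sign at x = log(2)/2 inside [0, 2], so split the integral there.
∫[0,log(2)/2] (3*exp(2*x) - 6) dx = 3/2 - log(8); the area of that piece is -3/2 + log(8).
∫[log(2)/2,2] (3*exp(2*x) - 6) dx = -15 + 3*log(2) + 3*exp(4)/2.
Total area = (-3/2 + log(8)) + (-15 + 3*log(2) + 3*exp(4)/2) = -33/2 + 6*log(2) + 3*exp(4)/2.

-33/2 + 6*log(2) + 3*exp(4)/2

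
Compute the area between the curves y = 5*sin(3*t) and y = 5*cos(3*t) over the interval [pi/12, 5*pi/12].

10*sqrt(2)/3

On [pi/12, 5*pi/12], (5*sin(3*t)) - (5*cos(3*t)) = 5*sin(3*t) - 5*cos(3*t) is ≥ 0 throughout, so the area is a single integral of |5*sin(3*t) - 5*cos(3*t)|.
∫[pi/12,5*pi/12] (5*sin(3*t) - 5*cos(3*t)) dt = 10*sqrt(2)/3.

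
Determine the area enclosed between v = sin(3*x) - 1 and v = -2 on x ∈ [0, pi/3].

On [0, pi/3], (sin(3*x) - 1) - (-2) = sin(3*x) + 1 is ≥ 0 throughout, so the area is a single integral of |sin(3*x) + 1|.
∫[0,pi/3] (sin(3*x) + 1) dx = 2/3 + pi/3.

2/3 + pi/3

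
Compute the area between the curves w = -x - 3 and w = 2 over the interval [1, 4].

On [1, 4], (-x - 3) - (2) = -x - 5 is ≤ 0 throughout, so the area is a single integral of |-x - 5|.
∫[1,4] (-x - 5) dx = -45/2; the area of that piece is 45/2.

45/2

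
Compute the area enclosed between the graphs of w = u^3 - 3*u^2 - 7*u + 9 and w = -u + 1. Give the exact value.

Set the curves equal: u^3 - 3*u^2 - 7*u + 9 = -u + 1, so u^3 - 3*u^2 - 6*u + 8 = 0, which factors as (u - 4)*(u - 1)*(u + 2) = 0. The curves meet at u = -2, 1, 4.
On [-2, 1], w = u^3 - 3*u^2 - 7*u + 9 is on top; that piece has area ∫[-2,1] (u^3 - 3*u^2 - 6*u + 8) du = 81/4.
On [1, 4], w = -u + 1 is on top; that piece has area ∫[1,4] (-(u^3 - 3*u^2 - 6*u + 8)) du = 81/4.
Total enclosed area = 81/4 + 81/4 = 81/2.

81/2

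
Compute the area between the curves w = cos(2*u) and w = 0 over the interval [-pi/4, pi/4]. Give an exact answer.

1

On [-pi/4, pi/4], (cos(2*u)) - (0) = cos(2*u) is ≥ 0 throughout, so the area is a single integral of |cos(2*u)|.
∫[-pi/4,pi/4] (cos(2*u)) du = 1.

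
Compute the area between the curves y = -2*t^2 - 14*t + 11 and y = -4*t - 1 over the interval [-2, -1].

67/3

On [-2, -1], (-2*t^2 - 14*t + 11) - (-4*t - 1) = -2*t^2 - 10*t + 12 is ≥ 0 throughout, so the area is a single integral of |-2*t^2 - 10*t + 12|.
∫[-2,-1] (-2*t^2 - 10*t + 12) dt = 67/3.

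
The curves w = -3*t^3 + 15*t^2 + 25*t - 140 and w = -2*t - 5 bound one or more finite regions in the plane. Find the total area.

568

Set the curves equal: -3*t^3 + 15*t^2 + 25*t - 140 = -2*t - 5, so -3*t^3 + 15*t^2 + 27*t - 135 = 0, which factors as -3*(t - 5)*(t - 3)*(t + 3) = 0. The curves meet at t = -3, 3, 5.
On [-3, 3], w = -2*t - 5 is on top; that piece has area ∫[-3,3] (-(-3*t^3 + 15*t^2 + 27*t - 135)) dt = 540.
On [3, 5], w = -3*t^3 + 15*t^2 + 25*t - 140 is on top; that piece has area ∫[3,5] (-3*t^3 + 15*t^2 + 27*t - 135) dt = 28.
Total enclosed area = 540 + 28 = 568.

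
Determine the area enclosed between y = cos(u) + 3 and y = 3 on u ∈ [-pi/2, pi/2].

2

On [-pi/2, pi/2], (cos(u) + 3) - (3) = cos(u) is ≥ 0 throughout, so the area is a single integral of |cos(u)|.
∫[-pi/2,pi/2] (cos(u)) du = 2.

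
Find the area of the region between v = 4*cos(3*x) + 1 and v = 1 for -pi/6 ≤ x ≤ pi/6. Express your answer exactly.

8/3

On [-pi/6, pi/6], (4*cos(3*x) + 1) - (1) = 4*cos(3*x) is ≥ 0 throughout, so the area is a single integral of |4*cos(3*x)|.
∫[-pi/6,pi/6] (4*cos(3*x)) dx = 8/3.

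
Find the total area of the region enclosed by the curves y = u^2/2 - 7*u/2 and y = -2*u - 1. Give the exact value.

Set the curves equal: u^2/2 - 7*u/2 = -2*u - 1, so u^2/2 - 3*u/2 + 1 = 0, which factors as (u - 2)*(u - 1)/2 = 0. The curves meet at u = 1, 2.
On [1, 2], y = -2*u - 1 is on top; that piece has area ∫[1,2] (-(u^2/2 - 3*u/2 + 1)) du = 1/12.

1/12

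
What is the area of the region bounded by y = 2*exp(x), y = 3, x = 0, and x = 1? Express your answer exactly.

-7 - 6*log(2) + 2*exp(1) + 6*log(3)

The difference (2*exp(x)) - (3) = 2*exp(x) - 3 changes sign at x = log(3/2) inside [0, 1], so split the integral there.
∫[0,log(3/2)] (2*exp(x) - 3) dx = log(8/27) + 1; the area of that piece is -1 + log(27/8).
∫[log(3/2),1] (2*exp(x) - 3) dx = -6 - 3*log(2) + 3*log(3) + 2*exp(1).
Total area = (-1 + log(27/8)) + (-6 - 3*log(2) + 3*log(3) + 2*exp(1)) = -7 - 6*log(2) + 2*exp(1) + 6*log(3).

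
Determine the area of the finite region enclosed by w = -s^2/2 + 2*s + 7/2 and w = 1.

18

Set the curves equal: -s^2/2 + 2*s + 7/2 = 1, so -s^2/2 + 2*s + 5/2 = 0, which factors as -(s - 5)*(s + 1)/2 = 0. The curves meet at s = -1, 5.
On [-1, 5], w = -s^2/2 + 2*s + 7/2 is on top; that piece has area ∫[-1,5] (-s^2/2 + 2*s + 5/2) ds = 18.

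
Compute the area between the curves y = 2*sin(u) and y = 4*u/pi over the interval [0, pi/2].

On [0, pi/2], (2*sin(u)) - (4*u/pi) = -4*u/pi + 2*sin(u) is ≥ 0 throughout, so the area is a single integral of |-4*u/pi + 2*sin(u)|.
∫[0,pi/2] (-4*u/pi + 2*sin(u)) du = 2 - pi/2.

2 - pi/2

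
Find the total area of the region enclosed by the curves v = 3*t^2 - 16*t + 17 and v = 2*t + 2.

Set the curves equal: 3*t^2 - 16*t + 17 = 2*t + 2, so 3*t^2 - 18*t + 15 = 0, which factors as 3*(t - 5)*(t - 1) = 0. The curves meet at t = 1, 5.
On [1, 5], v = 2*t + 2 is on top; that piece has area ∫[1,5] (-(3*t^2 - 18*t + 15)) dt = 32.

32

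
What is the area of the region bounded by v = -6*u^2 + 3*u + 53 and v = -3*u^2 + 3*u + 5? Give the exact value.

256

Set the curves equal: -6*u^2 + 3*u + 53 = -3*u^2 + 3*u + 5, so -3*u^2 + 48 = 0, which factors as -3*(u - 4)*(u + 4) = 0. The curves meet at u = -4, 4.
On [-4, 4], v = -6*u^2 + 3*u + 53 is on top; that piece has area ∫[-4,4] (-3*u^2 + 48) du = 256.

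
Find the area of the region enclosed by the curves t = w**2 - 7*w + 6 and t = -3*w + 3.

4/3

Both boundary curves give t as a function of w, so integrate with respect to w. Setting them equal: w**2 - 4*w + 3 = 0, i.e. (w - 3)*(w - 1) = 0, so they meet at w = 1, 3.
For w in [1, 3], t = w**2 - 7*w + 6 is on the left; area = ∫[1,3] (-(w**2 - 4*w + 3)) dw = 4/3.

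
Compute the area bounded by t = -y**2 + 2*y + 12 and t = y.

343/6

Both boundary curves give t as a function of y, so integrate with respect to y. Setting them equal: -y**2 + y + 12 = 0, i.e. -(y - 4)*(y + 3) = 0, so they meet at y = -3, 4.
For y in [-3, 4], t = -y**2 + 2*y + 12 is on the right; area = ∫[-3,4] (-y**2 + y + 12) dy = 343/6.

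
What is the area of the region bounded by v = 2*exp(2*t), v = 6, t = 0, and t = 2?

The difference (2*exp(2*t)) - (6) = 2*exp(2*t) - 6 changes sign at t = log(3)/2 inside [0, 2], so split the integral there.
∫[0,log(3)/2] (2*exp(2*t) - 6) dt = 2 - log(27); the area of that piece is -2 + log(27).
∫[log(3)/2,2] (2*exp(2*t) - 6) dt = -15 + 3*log(3) + exp(4).
Total area = (-2 + log(27)) + (-15 + 3*log(3) + exp(4)) = -17 + 6*log(3) + exp(4).

-17 + 6*log(3) + exp(4)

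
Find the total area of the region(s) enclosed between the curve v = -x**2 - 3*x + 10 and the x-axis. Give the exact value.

The curve meets the x-axis where -x**2 - 3*x + 10 = 0, i.e. -(x - 2)*(x + 5) = 0, at x = -5, 2.
On [-5, 2] the curve lies above the axis; ∫[-5,2] (-x**2 - 3*x + 10) dx = 343/6, giving area 343/6.

343/6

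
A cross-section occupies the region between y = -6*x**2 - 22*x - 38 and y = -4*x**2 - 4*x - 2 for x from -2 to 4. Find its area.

On [-2, 4], (-6*x**2 - 22*x - 38) - (-4*x**2 - 4*x - 2) = -2*x**2 - 18*x - 36 is ≤ 0 throughout, so the area is a single integral of |-2*x**2 - 18*x - 36|.
∫[-2,4] (-2*x**2 - 18*x - 36) dx = -372; the area of that piece is 372.

372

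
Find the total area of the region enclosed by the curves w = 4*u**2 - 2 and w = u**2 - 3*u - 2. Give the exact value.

1/2

Set the curves equal: 4*u**2 - 2 = u**2 - 3*u - 2, so 3*u**2 + 3*u = 0, which factors as 3*u*(u + 1) = 0. The curves meet at u = -1, 0.
On [-1, 0], w = u**2 - 3*u - 2 is on top; that piece has area ∫[-1,0] (-(3*u**2 + 3*u)) du = 1/2.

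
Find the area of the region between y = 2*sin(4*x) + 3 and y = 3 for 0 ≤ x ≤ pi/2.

2

The difference (2*sin(4*x) + 3) - (3) = 2*sin(4*x) changes sign at x = pi/4 inside [0, pi/2], so split the integral there.
∫[0,pi/4] (2*sin(4*x)) dx = 1.
∫[pi/4,pi/2] (2*sin(4*x)) dx = -1; the area of that piece is 1.
Total area = 1 + 1 = 2.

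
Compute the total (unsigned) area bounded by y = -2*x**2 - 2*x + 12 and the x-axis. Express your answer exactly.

125/3

The curve meets the x-axis where -2*x**2 - 2*x + 12 = 0, i.e. -2*(x - 2)*(x + 3) = 0, at x = -3, 2.
On [-3, 2] the curve lies above the axis; ∫[-3,2] (-2*x**2 - 2*x + 12) dx = 125/3, giving area 125/3.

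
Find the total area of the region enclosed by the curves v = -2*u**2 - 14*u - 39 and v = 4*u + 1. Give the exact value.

Set the curves equal: -2*u**2 - 14*u - 39 = 4*u + 1, so -2*u**2 - 18*u - 40 = 0, which factors as -2*(u + 4)*(u + 5) = 0. The curves meet at u = -5, -4.
On [-5, -4], v = -2*u**2 - 14*u - 39 is on top; that piece has area ∫[-5,-4] (-2*u**2 - 18*u - 40) du = 1/3.

1/3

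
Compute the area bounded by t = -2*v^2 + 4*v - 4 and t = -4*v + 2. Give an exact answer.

8/3

Both boundary curves give t as a function of v, so integrate with respect to v. Setting them equal: -2*v^2 + 8*v - 6 = 0, i.e. -2*(v - 3)*(v - 1) = 0, so they meet at v = 1, 3.
For v in [1, 3], t = -2*v^2 + 4*v - 4 is on the right; area = ∫[1,3] (-2*v^2 + 8*v - 6) dv = 8/3.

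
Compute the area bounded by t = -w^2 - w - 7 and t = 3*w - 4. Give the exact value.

Both boundary curves give t as a function of w, so integrate with respect to w. Setting them equal: -w^2 - 4*w - 3 = 0, i.e. -(w + 1)*(w + 3) = 0, so they meet at w = -3, -1.
For w in [-3, -1], t = -w^2 - w - 7 is on the right; area = ∫[-3,-1] (-w^2 - 4*w - 3) dw = 4/3.

4/3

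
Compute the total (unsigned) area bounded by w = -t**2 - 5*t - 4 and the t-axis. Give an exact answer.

9/2

The curve meets the t-axis where -t**2 - 5*t - 4 = 0, i.e. -(t + 1)*(t + 4) = 0, at t = -4, -1.
On [-4, -1] the curve lies above the axis; ∫[-4,-1] (-t**2 - 5*t - 4) dt = 9/2, giving area 9/2.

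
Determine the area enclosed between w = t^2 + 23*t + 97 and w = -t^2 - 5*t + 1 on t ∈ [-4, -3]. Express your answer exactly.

On [-4, -3], (t^2 + 23*t + 97) - (-t^2 - 5*t + 1) = 2*t^2 + 28*t + 96 is ≥ 0 throughout, so the area is a single integral of |2*t^2 + 28*t + 96|.
∫[-4,-3] (2*t^2 + 28*t + 96) dt = 68/3.

68/3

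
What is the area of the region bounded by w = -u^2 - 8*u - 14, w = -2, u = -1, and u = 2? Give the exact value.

On [-1, 2], (-u^2 - 8*u - 14) - (-2) = -u^2 - 8*u - 12 is ≤ 0 throughout, so the area is a single integral of |-u^2 - 8*u - 12|.
∫[-1,2] (-u^2 - 8*u - 12) du = -51; the area of that piece is 51.

51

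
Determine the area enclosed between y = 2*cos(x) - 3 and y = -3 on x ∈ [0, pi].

4

The difference (2*cos(x) - 3) - (-3) = 2*cos(x) changes sign at x = pi/2 inside [0, pi], so split the integral there.
∫[0,pi/2] (2*cos(x)) dx = 2.
∫[pi/2,pi] (2*cos(x)) dx = -2; the area of that piece is 2.
Total area = 2 + 2 = 4.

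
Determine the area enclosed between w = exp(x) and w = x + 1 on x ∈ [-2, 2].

-4 - exp(-2) + exp(2)

On [-2, 2], (exp(x)) - (x + 1) = -x + exp(x) - 1 is ≥ 0 throughout, so the area is a single integral of |-x + exp(x) - 1|.
∫[-2,2] (-x + exp(x) - 1) dx = -4 - exp(-2) + exp(2).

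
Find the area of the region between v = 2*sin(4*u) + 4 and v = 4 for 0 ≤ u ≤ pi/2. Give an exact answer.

The difference (2*sin(4*u) + 4) - (4) = 2*sin(4*u) changes sign at u = pi/4 inside [0, pi/2], so split the integral there.
∫[0,pi/4] (2*sin(4*u)) du = 1.
∫[pi/4,pi/2] (2*sin(4*u)) du = -1; the area of that piece is 1.
Total area = 1 + 1 = 2.

2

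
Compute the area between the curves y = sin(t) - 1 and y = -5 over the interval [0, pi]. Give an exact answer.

On [0, pi], (sin(t) - 1) - (-5) = sin(t) + 4 is ≥ 0 throughout, so the area is a single integral of |sin(t) + 4|.
∫[0,pi] (sin(t) + 4) dt = 2 + 4*pi.

2 + 4*pi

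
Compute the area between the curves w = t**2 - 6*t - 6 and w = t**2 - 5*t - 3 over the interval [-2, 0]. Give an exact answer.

On [-2, 0], (t**2 - 6*t - 6) - (t**2 - 5*t - 3) = -t - 3 is ≤ 0 throughout, so the area is a single integral of |-t - 3|.
∫[-2,0] (-t - 3) dt = -4; the area of that piece is 4.

4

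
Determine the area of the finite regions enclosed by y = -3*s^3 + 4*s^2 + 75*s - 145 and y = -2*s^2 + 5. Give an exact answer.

Set the curves equal: -3*s^3 + 4*s^2 + 75*s - 145 = -2*s^2 + 5, so -3*s^3 + 6*s^2 + 75*s - 150 = 0, which factors as -3*(s - 5)*(s - 2)*(s + 5) = 0. The curves meet at s = -5, 2, 5.
On [-5, 2], y = -2*s^2 + 5 is on top; that piece has area ∫[-5,2] (-(-3*s^3 + 6*s^2 + 75*s - 150)) ds = 4459/4.
On [2, 5], y = -3*s^3 + 4*s^2 + 75*s - 145 is on top; that piece has area ∫[2,5] (-3*s^3 + 6*s^2 + 75*s - 150) ds = 459/4.
Total enclosed area = 4459/4 + 459/4 = 2459/2.

2459/2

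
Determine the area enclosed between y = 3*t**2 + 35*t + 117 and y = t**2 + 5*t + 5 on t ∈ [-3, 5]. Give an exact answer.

On [-3, 5], (3*t**2 + 35*t + 117) - (t**2 + 5*t + 5) = 2*t**2 + 30*t + 112 is ≥ 0 throughout, so the area is a single integral of |2*t**2 + 30*t + 112|.
∫[-3,5] (2*t**2 + 30*t + 112) dt = 3712/3.

3712/3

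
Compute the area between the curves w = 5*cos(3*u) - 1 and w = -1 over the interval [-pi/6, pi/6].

On [-pi/6, pi/6], (5*cos(3*u) - 1) - (-1) = 5*cos(3*u) is ≥ 0 throughout, so the area is a single integral of |5*cos(3*u)|.
∫[-pi/6,pi/6] (5*cos(3*u)) du = 10/3.

10/3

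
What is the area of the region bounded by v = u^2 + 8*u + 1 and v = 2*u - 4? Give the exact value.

Set the curves equal: u^2 + 8*u + 1 = 2*u - 4, so u^2 + 6*u + 5 = 0, which factors as (u + 1)*(u + 5) = 0. The curves meet at u = -5, -1.
On [-5, -1], v = 2*u - 4 is on top; that piece has area ∫[-5,-1] (-(u^2 + 6*u + 5)) du = 32/3.

32/3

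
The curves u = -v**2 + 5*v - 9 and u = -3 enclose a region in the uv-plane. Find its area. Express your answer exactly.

1/6

Both boundary curves give u as a function of v, so integrate with respect to v. Setting them equal: -v**2 + 5*v - 6 = 0, i.e. -(v - 3)*(v - 2) = 0, so they meet at v = 2, 3.
For v in [2, 3], u = -v**2 + 5*v - 9 is on the right; area = ∫[2,3] (-v**2 + 5*v - 6) dv = 1/6.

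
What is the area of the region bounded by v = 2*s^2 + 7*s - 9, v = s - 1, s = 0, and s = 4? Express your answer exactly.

The difference (2*s^2 + 7*s - 9) - (s - 1) = 2*s^2 + 6*s - 8 changes sign at s = 1 inside [0, 4], so split the integral there.
∫[0,1] (2*s^2 + 6*s - 8) ds = -13/3; the area of that piece is 13/3.
∫[1,4] (2*s^2 + 6*s - 8) ds = 63.
Total area = 13/3 + 63 = 202/3.

202/3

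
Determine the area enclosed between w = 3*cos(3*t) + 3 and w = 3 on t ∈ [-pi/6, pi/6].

On [-pi/6, pi/6], (3*cos(3*t) + 3) - (3) = 3*cos(3*t) is ≥ 0 throughout, so the area is a single integral of |3*cos(3*t)|.
∫[-pi/6,pi/6] (3*cos(3*t)) dt = 2.

2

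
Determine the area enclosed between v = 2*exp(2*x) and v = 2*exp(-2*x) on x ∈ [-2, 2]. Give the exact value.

The difference (2*exp(2*x)) - (2*exp(-2*x)) = 2*exp(2*x) - 2*exp(-2*x) changes sign at x = 0 inside [-2, 2], so split the integral there.
∫[-2,0] (2*exp(2*x) - 2*exp(-2*x)) dx = -exp(4) - exp(-4) + 2; the area of that piece is -2 + exp(-4) + exp(4).
∫[0,2] (2*exp(2*x) - 2*exp(-2*x)) dx = -2 + exp(-4) + exp(4).
Total area = (-2 + exp(-4) + exp(4)) + (-2 + exp(-4) + exp(4)) = -4 + 2*exp(-4) + 2*exp(4).

-4 + 2*exp(-4) + 2*exp(4)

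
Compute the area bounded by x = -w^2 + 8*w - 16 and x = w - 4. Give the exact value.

Both boundary curves give x as a function of w, so integrate with respect to w. Setting them equal: -w^2 + 7*w - 12 = 0, i.e. -(w - 4)*(w - 3) = 0, so they meet at w = 3, 4.
For w in [3, 4], x = -w^2 + 8*w - 16 is on the right; area = ∫[3,4] (-w^2 + 7*w - 12) dw = 1/6.

1/6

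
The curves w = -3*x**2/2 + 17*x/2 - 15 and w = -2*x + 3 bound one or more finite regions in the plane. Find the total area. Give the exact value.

Set the curves equal: -3*x**2/2 + 17*x/2 - 15 = -2*x + 3, so -3*x**2/2 + 21*x/2 - 18 = 0, which factors as -3*(x - 4)*(x - 3)/2 = 0. The curves meet at x = 3, 4.
On [3, 4], w = -3*x**2/2 + 17*x/2 - 15 is on top; that piece has area ∫[3,4] (-3*x**2/2 + 21*x/2 - 18) dx = 1/4.

1/4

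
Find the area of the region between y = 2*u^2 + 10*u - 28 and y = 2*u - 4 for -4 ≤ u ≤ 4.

The difference (2*u^2 + 10*u - 28) - (2*u - 4) = 2*u^2 + 8*u - 24 changes sign at u = 2 inside [-4, 4], so split the integral there.
∫[-4,2] (2*u^2 + 8*u - 24) du = -144; the area of that piece is 144.
∫[2,4] (2*u^2 + 8*u - 24) du = 112/3.
Total area = 144 + 112/3 = 544/3.

544/3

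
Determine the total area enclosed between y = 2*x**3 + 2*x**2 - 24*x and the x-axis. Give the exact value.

937/6

The curve meets the x-axis where 2*x**3 + 2*x**2 - 24*x = 0, i.e. 2*x*(x - 3)*(x + 4) = 0, at x = -4, 0, 3.
On [-4, 0] the curve lies above the axis; ∫[-4,0] (2*x**3 + 2*x**2 - 24*x) dx = 320/3, giving area 320/3.
On [0, 3] the curve lies below the axis; ∫[0,3] (2*x**3 + 2*x**2 - 24*x) dx = -99/2, giving area 99/2.
Total area = 320/3 + 99/2 = 937/6.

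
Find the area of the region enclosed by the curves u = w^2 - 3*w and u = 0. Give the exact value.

Both boundary curves give u as a function of w, so integrate with respect to w. Setting them equal: w^2 - 3*w = 0, i.e. w*(w - 3) = 0, so they meet at w = 0, 3.
For w in [0, 3], u = w^2 - 3*w is on the left; area = ∫[0,3] (-(w^2 - 3*w)) dw = 9/2.

9/2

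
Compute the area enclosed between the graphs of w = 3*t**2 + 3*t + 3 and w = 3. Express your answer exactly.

1/2

Set the curves equal: 3*t**2 + 3*t + 3 = 3, so 3*t**2 + 3*t = 0, which factors as 3*t*(t + 1) = 0. The curves meet at t = -1, 0.
On [-1, 0], w = 3 is on top; that piece has area ∫[-1,0] (-(3*t**2 + 3*t)) dt = 1/2.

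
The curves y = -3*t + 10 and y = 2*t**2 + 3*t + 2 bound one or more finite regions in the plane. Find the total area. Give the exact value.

125/3

Set the curves equal: -3*t + 10 = 2*t**2 + 3*t + 2, so -2*t**2 - 6*t + 8 = 0, which factors as -2*(t - 1)*(t + 4) = 0. The curves meet at t = -4, 1.
On [-4, 1], y = -3*t + 10 is on top; that piece has area ∫[-4,1] (-2*t**2 - 6*t + 8) dt = 125/3.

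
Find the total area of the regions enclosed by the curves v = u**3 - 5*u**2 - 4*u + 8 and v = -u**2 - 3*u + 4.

Set the curves equal: u**3 - 5*u**2 - 4*u + 8 = -u**2 - 3*u + 4, so u**3 - 4*u**2 - u + 4 = 0, which factors as (u - 4)*(u - 1)*(u + 1) = 0. The curves meet at u = -1, 1, 4.
On [-1, 1], v = u**3 - 5*u**2 - 4*u + 8 is on top; that piece has area ∫[-1,1] (u**3 - 4*u**2 - u + 4) du = 16/3.
On [1, 4], v = -u**2 - 3*u + 4 is on top; that piece has area ∫[1,4] (-(u**3 - 4*u**2 - u + 4)) du = 63/4.
Total enclosed area = 16/3 + 63/4 = 253/12.

253/12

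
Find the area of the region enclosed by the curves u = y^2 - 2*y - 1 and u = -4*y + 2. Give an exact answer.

32/3

Both boundary curves give u as a function of y, so integrate with respect to y. Setting them equal: y^2 + 2*y - 3 = 0, i.e. (y - 1)*(y + 3) = 0, so they meet at y = -3, 1.
For y in [-3, 1], u = y^2 - 2*y - 1 is on the left; area = ∫[-3,1] (-(y^2 + 2*y - 3)) dy = 32/3.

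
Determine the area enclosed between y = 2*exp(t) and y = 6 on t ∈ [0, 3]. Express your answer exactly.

The difference (2*exp(t)) - (6) = 2*exp(t) - 6 changes sign at t = log(3) inside [0, 3], so split the integral there.
∫[0,log(3)] (2*exp(t) - 6) dt = 4 - log(729); the area of that piece is -4 + log(729).
∫[log(3),3] (2*exp(t) - 6) dt = -24 + 6*log(3) + 2*exp(3).
Total area = (-4 + log(729)) + (-24 + 6*log(3) + 2*exp(3)) = -28 + 12*log(3) + 2*exp(3).

-28 + 12*log(3) + 2*exp(3)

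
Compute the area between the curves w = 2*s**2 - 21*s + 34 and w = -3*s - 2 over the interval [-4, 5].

The difference (2*s**2 - 21*s + 34) - (-3*s - 2) = 2*s**2 - 18*s + 36 changes sign at s = 3 inside [-4, 5], so split the integral there.
∫[-4,3] (2*s**2 - 18*s + 36) ds = 1127/3.
∫[3,5] (2*s**2 - 18*s + 36) ds = -20/3; the area of that piece is 20/3.
Total area = 1127/3 + 20/3 = 1147/3.

1147/3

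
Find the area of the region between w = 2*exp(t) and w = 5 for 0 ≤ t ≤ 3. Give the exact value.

The difference (2*exp(t)) - (5) = 2*exp(t) - 5 changes sign at t = log(5/2) inside [0, 3], so split the integral there.
∫[0,log(5/2)] (2*exp(t) - 5) dt = log(32/3125) + 3; the area of that piece is -3 + log(3125/32).
∫[log(5/2),3] (2*exp(t) - 5) dt = -20 - 5*log(2) + 5*log(5) + 2*exp(3).
Total area = (-3 + log(3125/32)) + (-20 - 5*log(2) + 5*log(5) + 2*exp(3)) = -23 - 10*log(2) + 10*log(5) + 2*exp(3).

-23 - 10*log(2) + 10*log(5) + 2*exp(3)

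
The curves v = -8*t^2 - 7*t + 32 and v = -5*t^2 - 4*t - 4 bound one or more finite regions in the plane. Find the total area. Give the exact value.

343/2

Set the curves equal: -8*t^2 - 7*t + 32 = -5*t^2 - 4*t - 4, so -3*t^2 - 3*t + 36 = 0, which factors as -3*(t - 3)*(t + 4) = 0. The curves meet at t = -4, 3.
On [-4, 3], v = -8*t^2 - 7*t + 32 is on top; that piece has area ∫[-4,3] (-3*t^2 - 3*t + 36) dt = 343/2.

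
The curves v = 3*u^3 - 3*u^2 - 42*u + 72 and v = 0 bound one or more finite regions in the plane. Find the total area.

Set the curves equal: 3*u^3 - 3*u^2 - 42*u + 72 = 0, so 3*u^3 - 3*u^2 - 42*u + 72 = 0, which factors as 3*(u - 3)*(u - 2)*(u + 4) = 0. The curves meet at u = -4, 2, 3.
On [-4, 2], v = 3*u^3 - 3*u^2 - 42*u + 72 is on top; that piece has area ∫[-4,2] (3*u^3 - 3*u^2 - 42*u + 72) du = 432.
On [2, 3], v = 0 is on top; that piece has area ∫[2,3] (-(3*u^3 - 3*u^2 - 42*u + 72)) du = 13/4.
Total enclosed area = 432 + 13/4 = 1741/4.

1741/4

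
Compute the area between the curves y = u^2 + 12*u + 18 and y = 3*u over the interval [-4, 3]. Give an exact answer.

763/6

The difference (u^2 + 12*u + 18) - (3*u) = u^2 + 9*u + 18 changes sign at u = -3 inside [-4, 3], so split the integral there.
∫[-4,-3] (u^2 + 9*u + 18) du = -7/6; the area of that piece is 7/6.
∫[-3,3] (u^2 + 9*u + 18) du = 126.
Total area = 7/6 + 126 = 763/6.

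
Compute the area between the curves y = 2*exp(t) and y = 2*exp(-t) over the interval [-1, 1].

The difference (2*exp(t)) - (2*exp(-t)) = 2*exp(t) - 2*exp(-t) changes sign at t = 0 inside [-1, 1], so split the integral there.
∫[-1,0] (2*exp(t) - 2*exp(-t)) dt = -2*exp(1) - 2*exp(-1) + 4; the area of that piece is -4 + 2*exp(-1) + 2*exp(1).
∫[0,1] (2*exp(t) - 2*exp(-t)) dt = -4 + 2*exp(-1) + 2*exp(1).
Total area = (-4 + 2*exp(-1) + 2*exp(1)) + (-4 + 2*exp(-1) + 2*exp(1)) = -8 + 4*exp(-1) + 4*exp(1).

-8 + 4*exp(-1) + 4*exp(1)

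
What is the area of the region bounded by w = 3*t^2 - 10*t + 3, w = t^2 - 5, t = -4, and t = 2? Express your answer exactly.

The difference (3*t^2 - 10*t + 3) - (t^2 - 5) = 2*t^2 - 10*t + 8 changes sign at t = 1 inside [-4, 2], so split the integral there.
∫[-4,1] (2*t^2 - 10*t + 8) dt = 475/3.
∫[1,2] (2*t^2 - 10*t + 8) dt = -7/3; the area of that piece is 7/3.
Total area = 475/3 + 7/3 = 482/3.

482/3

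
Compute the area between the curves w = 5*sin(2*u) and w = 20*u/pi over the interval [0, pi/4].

On [0, pi/4], (5*sin(2*u)) - (20*u/pi) = -20*u/pi + 5*sin(2*u) is ≥ 0 throughout, so the area is a single integral of |-20*u/pi + 5*sin(2*u)|.
∫[0,pi/4] (-20*u/pi + 5*sin(2*u)) du = 5/2 - 5*pi/8.

5/2 - 5*pi/8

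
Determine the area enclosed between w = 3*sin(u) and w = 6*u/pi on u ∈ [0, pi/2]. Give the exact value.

On [0, pi/2], (3*sin(u)) - (6*u/pi) = -6*u/pi + 3*sin(u) is ≥ 0 throughout, so the area is a single integral of |-6*u/pi + 3*sin(u)|.
∫[0,pi/2] (-6*u/pi + 3*sin(u)) du = 3 - 3*pi/4.

3 - 3*pi/4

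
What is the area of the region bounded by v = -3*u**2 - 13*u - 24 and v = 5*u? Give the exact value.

Set the curves equal: -3*u**2 - 13*u - 24 = 5*u, so -3*u**2 - 18*u - 24 = 0, which factors as -3*(u + 2)*(u + 4) = 0. The curves meet at u = -4, -2.
On [-4, -2], v = -3*u**2 - 13*u - 24 is on top; that piece has area ∫[-4,-2] (-3*u**2 - 18*u - 24) du = 4.

4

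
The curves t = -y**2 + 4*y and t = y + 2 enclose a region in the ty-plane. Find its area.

1/6

Both boundary curves give t as a function of y, so integrate with respect to y. Setting them equal: -y**2 + 3*y - 2 = 0, i.e. -(y - 2)*(y - 1) = 0, so they meet at y = 1, 2.
For y in [1, 2], t = -y**2 + 4*y is on the right; area = ∫[1,2] (-y**2 + 3*y - 2) dy = 1/6.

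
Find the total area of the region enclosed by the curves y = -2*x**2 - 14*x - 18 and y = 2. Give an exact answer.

Set the curves equal: -2*x**2 - 14*x - 18 = 2, so -2*x**2 - 14*x - 20 = 0, which factors as -2*(x + 2)*(x + 5) = 0. The curves meet at x = -5, -2.
On [-5, -2], y = -2*x**2 - 14*x - 18 is on top; that piece has area ∫[-5,-2] (-2*x**2 - 14*x - 20) dx = 9.

9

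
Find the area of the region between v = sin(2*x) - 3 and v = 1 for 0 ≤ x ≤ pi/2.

-1 + 2*pi

On [0, pi/2], (sin(2*x) - 3) - (1) = sin(2*x) - 4 is ≤ 0 throughout, so the area is a single integral of |sin(2*x) - 4|.
∫[0,pi/2] (sin(2*x) - 4) dx = 1 - 2*pi; the area of that piece is -1 + 2*pi.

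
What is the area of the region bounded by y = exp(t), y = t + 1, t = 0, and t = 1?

On [0, 1], (exp(t)) - (t + 1) = -t + exp(t) - 1 is ≥ 0 throughout, so the area is a single integral of |-t + exp(t) - 1|.
∫[0,1] (-t + exp(t) - 1) dt = -5/2 + exp(1).

-5/2 + exp(1)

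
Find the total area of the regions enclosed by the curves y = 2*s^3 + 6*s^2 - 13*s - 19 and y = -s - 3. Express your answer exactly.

Set the curves equal: 2*s^3 + 6*s^2 - 13*s - 19 = -s - 3, so 2*s^3 + 6*s^2 - 12*s - 16 = 0, which factors as 2*(s - 2)*(s + 1)*(s + 4) = 0. The curves meet at s = -4, -1, 2.
On [-4, -1], y = 2*s^3 + 6*s^2 - 13*s - 19 is on top; that piece has area ∫[-4,-1] (2*s^3 + 6*s^2 - 12*s - 16) ds = 81/2.
On [-1, 2], y = -s - 3 is on top; that piece has area ∫[-1,2] (-(2*s^3 + 6*s^2 - 12*s - 16)) ds = 81/2.
Total enclosed area = 81/2 + 81/2 = 81.

81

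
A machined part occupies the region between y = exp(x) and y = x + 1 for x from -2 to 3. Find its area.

On [-2, 3], (exp(x)) - (x + 1) = -x + exp(x) - 1 is ≥ 0 throughout, so the area is a single integral of |-x + exp(x) - 1|.
∫[-2,3] (-x + exp(x) - 1) dx = -15/2 - exp(-2) + exp(3).

-15/2 - exp(-2) + exp(3)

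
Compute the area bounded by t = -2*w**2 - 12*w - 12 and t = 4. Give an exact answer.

Both boundary curves give t as a function of w, so integrate with respect to w. Setting them equal: -2*w**2 - 12*w - 16 = 0, i.e. -2*(w + 2)*(w + 4) = 0, so they meet at w = -4, -2.
For w in [-4, -2], t = -2*w**2 - 12*w - 12 is on the right; area = ∫[-4,-2] (-2*w**2 - 12*w - 16) dw = 8/3.

8/3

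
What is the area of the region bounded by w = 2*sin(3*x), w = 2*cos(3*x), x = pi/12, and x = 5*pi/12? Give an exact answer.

On [pi/12, 5*pi/12], (2*sin(3*x)) - (2*cos(3*x)) = 2*sin(3*x) - 2*cos(3*x) is ≥ 0 throughout, so the area is a single integral of |2*sin(3*x) - 2*cos(3*x)|.
∫[pi/12,5*pi/12] (2*sin(3*x) - 2*cos(3*x)) dx = 4*sqrt(2)/3.

4*sqrt(2)/3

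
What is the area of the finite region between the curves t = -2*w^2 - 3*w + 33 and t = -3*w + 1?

Both boundary curves give t as a function of w, so integrate with respect to w. Setting them equal: -2*w^2 + 32 = 0, i.e. -2*(w - 4)*(w + 4) = 0, so they meet at w = -4, 4.
For w in [-4, 4], t = -2*w^2 - 3*w + 33 is on the right; area = ∫[-4,4] (-2*w^2 + 32) dw = 512/3.

512/3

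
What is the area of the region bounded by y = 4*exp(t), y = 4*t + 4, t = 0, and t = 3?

-34 + 4*exp(3)

On [0, 3], (4*exp(t)) - (4*t + 4) = -4*t + 4*exp(t) - 4 is ≥ 0 throughout, so the area is a single integral of |-4*t + 4*exp(t) - 4|.
∫[0,3] (-4*t + 4*exp(t) - 4) dt = -34 + 4*exp(3).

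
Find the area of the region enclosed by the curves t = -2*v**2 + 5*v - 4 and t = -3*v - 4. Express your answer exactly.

Both boundary curves give t as a function of v, so integrate with respect to v. Setting them equal: -2*v**2 + 8*v = 0, i.e. -2*v*(v - 4) = 0, so they meet at v = 0, 4.
For v in [0, 4], t = -2*v**2 + 5*v - 4 is on the right; area = ∫[0,4] (-2*v**2 + 8*v) dv = 64/3.

64/3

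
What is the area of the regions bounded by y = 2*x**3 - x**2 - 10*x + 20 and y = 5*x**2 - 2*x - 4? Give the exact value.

Set the curves equal: 2*x**3 - x**2 - 10*x + 20 = 5*x**2 - 2*x - 4, so 2*x**3 - 6*x**2 - 8*x + 24 = 0, which factors as 2*(x - 3)*(x - 2)*(x + 2) = 0. The curves meet at x = -2, 2, 3.
On [-2, 2], y = 2*x**3 - x**2 - 10*x + 20 is on top; that piece has area ∫[-2,2] (2*x**3 - 6*x**2 - 8*x + 24) dx = 64.
On [2, 3], y = 5*x**2 - 2*x - 4 is on top; that piece has area ∫[2,3] (-(2*x**3 - 6*x**2 - 8*x + 24)) dx = 3/2.
Total enclosed area = 64 + 3/2 = 131/2.

131/2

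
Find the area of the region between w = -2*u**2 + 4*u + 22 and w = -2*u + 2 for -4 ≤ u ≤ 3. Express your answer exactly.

125

The difference (-2*u**2 + 4*u + 22) - (-2*u + 2) = -2*u**2 + 6*u + 20 changes sign at u = -2 inside [-4, 3], so split the integral there.
∫[-4,-2] (-2*u**2 + 6*u + 20) du = -100/3; the area of that piece is 100/3.
∫[-2,3] (-2*u**2 + 6*u + 20) du = 275/3.
Total area = 100/3 + 275/3 = 125.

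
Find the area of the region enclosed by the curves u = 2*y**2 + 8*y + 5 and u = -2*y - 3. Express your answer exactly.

9

Both boundary curves give u as a function of y, so integrate with respect to y. Setting them equal: 2*y**2 + 10*y + 8 = 0, i.e. 2*(y + 1)*(y + 4) = 0, so they meet at y = -4, -1.
For y in [-4, -1], u = 2*y**2 + 8*y + 5 is on the left; area = ∫[-4,-1] (-(2*y**2 + 10*y + 8)) dy = 9.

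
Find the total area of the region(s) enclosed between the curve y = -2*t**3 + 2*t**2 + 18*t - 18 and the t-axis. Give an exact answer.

The curve meets the t-axis where -2*t**3 + 2*t**2 + 18*t - 18 = 0, i.e. -2*(t - 3)*(t - 1)*(t + 3) = 0, at t = -3, 1, 3.
On [-3, 1] the curve lies below the axis; ∫[-3,1] (-2*t**3 + 2*t**2 + 18*t - 18) dt = -256/3, giving area 256/3.
On [1, 3] the curve lies above the axis; ∫[1,3] (-2*t**3 + 2*t**2 + 18*t - 18) dt = 40/3, giving area 40/3.
Total area = 256/3 + 40/3 = 296/3.

296/3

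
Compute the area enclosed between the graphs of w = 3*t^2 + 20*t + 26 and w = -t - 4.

27/2

Set the curves equal: 3*t^2 + 20*t + 26 = -t - 4, so 3*t^2 + 21*t + 30 = 0, which factors as 3*(t + 2)*(t + 5) = 0. The curves meet at t = -5, -2.
On [-5, -2], w = -t - 4 is on top; that piece has area ∫[-5,-2] (-(3*t^2 + 21*t + 30)) dt = 27/2.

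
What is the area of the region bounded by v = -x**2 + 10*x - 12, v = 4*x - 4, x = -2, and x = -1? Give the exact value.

On [-2, -1], (-x**2 + 10*x - 12) - (4*x - 4) = -x**2 + 6*x - 8 is ≤ 0 throughout, so the area is a single integral of |-x**2 + 6*x - 8|.
∫[-2,-1] (-x**2 + 6*x - 8) dx = -58/3; the area of that piece is 58/3.

58/3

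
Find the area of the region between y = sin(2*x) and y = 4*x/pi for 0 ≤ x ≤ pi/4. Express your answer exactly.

On [0, pi/4], (sin(2*x)) - (4*x/pi) = -4*x/pi + sin(2*x) is ≥ 0 throughout, so the area is a single integral of |-4*x/pi + sin(2*x)|.
∫[0,pi/4] (-4*x/pi + sin(2*x)) dx = 1/2 - pi/8.

1/2 - pi/8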